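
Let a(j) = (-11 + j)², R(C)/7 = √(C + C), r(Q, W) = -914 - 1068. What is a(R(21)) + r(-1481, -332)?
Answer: 197 - 154*√42 ≈ -801.03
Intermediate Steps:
r(Q, W) = -1982
R(C) = 7*√2*√C (R(C) = 7*√(C + C) = 7*√(2*C) = 7*(√2*√C) = 7*√2*√C)
a(R(21)) + r(-1481, -332) = (-11 + 7*√2*√21)² - 1982 = (-11 + 7*√42)² - 1982 = -1982 + (-11 + 7*√42)²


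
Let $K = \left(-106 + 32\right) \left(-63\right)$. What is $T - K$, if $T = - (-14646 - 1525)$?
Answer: $11509$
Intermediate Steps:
$T = 16171$ ($T = - (-14646 - 1525) = \left(-1\right) \left(-16171\right) = 16171$)
$K = 4662$ ($K = \left(-74\right) \left(-63\right) = 4662$)
$T - K = 16171 - 4662 = 11509$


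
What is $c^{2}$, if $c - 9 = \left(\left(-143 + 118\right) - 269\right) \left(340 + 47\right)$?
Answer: $12943385361$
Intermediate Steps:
$c = -113769$ ($c = 9 + \left(\left(-143 + 118\right) - 269\right) \left(340 + 47\right) = 9 + \left(-25 - 269\right) 387 = 9 - 113778 = -113769$)
$c^{2} = \left(-113769\right)^{2} = 12943385361$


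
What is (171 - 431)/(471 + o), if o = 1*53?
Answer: -65/131 ≈ -0.49618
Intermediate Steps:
o = 53
(171 - 431)/(471 + o) = (171 - 431)/(471 + 53) = -260/524 = -260*1/524 = -65/131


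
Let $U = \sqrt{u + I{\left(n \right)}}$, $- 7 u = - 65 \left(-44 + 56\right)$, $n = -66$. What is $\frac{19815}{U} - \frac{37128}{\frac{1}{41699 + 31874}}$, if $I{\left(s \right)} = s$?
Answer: $-2731618344 + \frac{6605 \sqrt{2226}}{106} \approx -2.7316 \cdot 10^{9}$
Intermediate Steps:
$u = \frac{780}{7}$ ($u = - \frac{\left(-65\right) \left(-44 + 56\right)}{7} = - \frac{\left(-65\right) 12}{7} = \left(- \frac{1}{7}\right) \left(-780\right) = \frac{780}{7} \approx 111.43$)
$U = \frac{\sqrt{2226}}{7}$ ($U = \sqrt{\frac{780}{7} - 66} = \sqrt{\frac{318}{7}} = \frac{\sqrt{2226}}{7} \approx 6.7401$)
$\frac{19815}{U} - \frac{37128}{\frac{1}{41699 + 31874}} = \frac{19815}{\frac{1}{7} \sqrt{2226}} - \frac{37128}{\frac{1}{41699 + 31874}} = 19815 \frac{\sqrt{2226}}{318} - \frac{37128}{\frac{1}{73573}} = \frac{6605 \sqrt{2226}}{106} - 37128 \frac{1}{\frac{1}{73573}} = \frac{6605 \sqrt{2226}}{106} - 2731618344 = -2731618344 + \frac{6605 \sqrt{2226}}{106}$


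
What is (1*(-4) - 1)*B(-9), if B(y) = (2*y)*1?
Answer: 90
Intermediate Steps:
B(y) = 2*y
(1*(-4) - 1)*B(-9) = (1*(-4) - 1)*(2*(-9)) = (-4 - 1)*(-18) = -5*(-18) = 90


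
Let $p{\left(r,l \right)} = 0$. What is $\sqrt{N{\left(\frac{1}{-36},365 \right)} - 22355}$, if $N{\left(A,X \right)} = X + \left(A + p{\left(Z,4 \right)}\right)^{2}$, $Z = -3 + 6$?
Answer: $\frac{i \sqrt{28499039}}{36} \approx 148.29 i$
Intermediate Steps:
$Z = 3$
$N{\left(A,X \right)} = X + A^{2}$ ($N{\left(A,X \right)} = X + \left(A + 0\right)^{2} = X + A^{2}$)
$\sqrt{N{\left(\frac{1}{-36},365 \right)} - 22355} = \sqrt{\left(365 + \left(\frac{1}{-36}\right)^{2}\right) - 22355} = \sqrt{\left(365 + \left(- \frac{1}{36}\right)^{2}\right) - 22355} = \sqrt{\left(365 + \frac{1}{1296}\right) - 22355} = \sqrt{\frac{473041}{1296} - 22355} = \sqrt{- \frac{28499039}{1296}} = \frac{i \sqrt{28499039}}{36}$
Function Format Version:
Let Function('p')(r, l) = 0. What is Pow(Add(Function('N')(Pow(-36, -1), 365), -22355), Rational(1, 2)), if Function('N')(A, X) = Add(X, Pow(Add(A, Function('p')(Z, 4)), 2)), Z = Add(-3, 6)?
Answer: Mul(Rational(1, 36), I, Pow(28499039, Rational(1, 2))) ≈ Mul(148.29, I)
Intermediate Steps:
Z = 3
Function('N')(A, X) = Add(X, Pow(A, 2)) (Function('N')(A, X) = Add(X, Pow(Add(A, 0), 2)) = Add(X, Pow(A, 2)))
Pow(Add(Function('N')(Pow(-36, -1), 365), -22355), Rational(1, 2)) = Pow(Add(Add(365, Pow(Pow(-36, -1), 2)), -22355), Rational(1, 2)) = Pow(Add(Add(365, Pow(Rational(-1, 36), 2)), -22355), Rational(1, 2)) = Pow(Add(Add(365, Rational(1, 1296)), -22355), Rational(1, 2)) = Pow(Add(Rational(473041, 1296), -22355), Rational(1, 2)) = Pow(Rational(-28499039, 1296), Rational(1, 2)) = Mul(Rational(1, 36), I, Pow(28499039, Rational(1, 2)))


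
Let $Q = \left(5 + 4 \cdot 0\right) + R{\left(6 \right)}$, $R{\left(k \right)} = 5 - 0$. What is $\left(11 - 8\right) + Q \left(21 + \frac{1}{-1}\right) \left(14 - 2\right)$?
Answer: $2403$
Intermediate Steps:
$R{\left(k \right)} = 5$ ($R{\left(k \right)} = 5 + 0 = 5$)
$Q = 10$ ($Q = \left(5 + 4 \cdot 0\right) + 5 = \left(5 + 0\right) + 5 = 5 + 5 = 10$)
$\left(11 - 8\right) + Q \left(21 + \frac{1}{-1}\right) \left(14 - 2\right) = \left(11 - 8\right) + 10 \left(21 + \frac{1}{-1}\right) \left(14 - 2\right) = \left(11 - 8\right) + 10 \left(21 - 1\right) 12 = 3 + 10 \cdot 20 \cdot 12 = 3 + 10 \cdot 240 = 3 + 2400 = 2403$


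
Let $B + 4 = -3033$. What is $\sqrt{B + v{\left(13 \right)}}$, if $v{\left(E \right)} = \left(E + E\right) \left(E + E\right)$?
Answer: $i \sqrt{2361} \approx 48.59 i$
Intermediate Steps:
$v{\left(E \right)} = 4 E^{2}$ ($v{\left(E \right)} = 2 E 2 E = 4 E^{2}$)
$B = -3037$ ($B = -4 - 3033 = -3037$)
$\sqrt{B + v{\left(13 \right)}} = \sqrt{-3037 + 4 \cdot 13^{2}} = \sqrt{-3037 + 4 \cdot 169} = \sqrt{-3037 + 676} = \sqrt{-2361} = i \sqrt{2361}$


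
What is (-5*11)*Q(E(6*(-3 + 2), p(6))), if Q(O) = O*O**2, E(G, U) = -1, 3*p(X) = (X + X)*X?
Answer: 55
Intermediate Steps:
p(X) = 2*X**2/3 (p(X) = ((X + X)*X)/3 = ((2*X)*X)/3 = (2*X**2)/3 = 2*X**2/3)
Q(O) = O**3
(-5*11)*Q(E(6*(-3 + 2), p(6))) = -5*11*(-1)**3 = -55*(-1) = 55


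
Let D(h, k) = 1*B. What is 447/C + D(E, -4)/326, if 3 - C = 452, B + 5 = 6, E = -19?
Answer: -145273/146374 ≈ -0.99248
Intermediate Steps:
B = 1 (B = -5 + 6 = 1)
C = -449 (C = 3 - 1*452 = 3 - 452 = -449)
D(h, k) = 1 (D(h, k) = 1*1 = 1)
447/C + D(E, -4)/326 = 447/(-449) + 1/326 = 447*(-1/449) + 1*(1/326) = -447/449 + 1/326 = -145273/146374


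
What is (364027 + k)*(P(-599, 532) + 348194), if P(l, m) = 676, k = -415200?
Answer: -17852724510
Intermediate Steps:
(364027 + k)*(P(-599, 532) + 348194) = (364027 - 415200)*(676 + 348194) = -51173*348870 = -17852724510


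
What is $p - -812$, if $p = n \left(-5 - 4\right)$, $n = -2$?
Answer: $830$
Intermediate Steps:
$p = 18$ ($p = - 2 \left(-5 - 4\right) = \left(-2\right) \left(-9\right) = 18$)
$p - -812 = 18 - -812 = 18 + 812 = 830$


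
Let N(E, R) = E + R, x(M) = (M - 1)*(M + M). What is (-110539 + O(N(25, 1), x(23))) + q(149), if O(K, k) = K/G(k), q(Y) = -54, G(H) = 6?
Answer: -331766/3 ≈ -1.1059e+5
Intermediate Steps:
x(M) = 2*M*(-1 + M) (x(M) = (-1 + M)*(2*M) = 2*M*(-1 + M))
O(K, k) = K/6
(-110539 + O(N(25, 1), x(23))) + q(149) = (-110539 + (25 + 1)/6) - 54 = (-110539 + (⅙)*26) - 54 = (-110539 + 13/3) - 54 = -331604/3 - 54 = -331766/3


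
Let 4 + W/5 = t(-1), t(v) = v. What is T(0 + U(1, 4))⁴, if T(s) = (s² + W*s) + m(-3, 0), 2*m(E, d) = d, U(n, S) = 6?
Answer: 168896016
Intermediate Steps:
W = -25 (W = -20 + 5*(-1) = -20 - 5 = -25)
m(E, d) = d/2
T(s) = s² - 25*s (T(s) = (s² - 25*s) + (½)*0 = (s² - 25*s) + 0 = s² - 25*s)
T(0 + U(1, 4))⁴ = ((0 + 6)*(-25 + (0 + 6)))⁴ = (6*(-25 + 6))⁴ = (6*(-19))⁴ = (-114)⁴ = 168896016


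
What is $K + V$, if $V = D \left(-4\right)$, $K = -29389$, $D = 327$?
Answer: $-30697$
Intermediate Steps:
$V = -1308$ ($V = 327 \left(-4\right) = -1308$)
$K + V = -29389 - 1308 = -30697$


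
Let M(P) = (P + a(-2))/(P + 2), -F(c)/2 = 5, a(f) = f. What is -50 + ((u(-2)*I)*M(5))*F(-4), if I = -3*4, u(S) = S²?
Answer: 1090/7 ≈ 155.71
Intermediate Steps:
F(c) = -10 (F(c) = -2*5 = -10)
I = -12
M(P) = (-2 + P)/(2 + P) (M(P) = (P - 2)/(P + 2) = (-2 + P)/(2 + P))
-50 + ((u(-2)*I)*M(5))*F(-4) = -50 + (((-2)²*(-12))*((-2 + 5)/(2 + 5)))*(-10) = -50 + ((4*(-12))*(3/7))*(-10) = -50 - 48*3/7*(-10) = -50 - 144/7*(-10) = -50 + 1440/7 = 1090/7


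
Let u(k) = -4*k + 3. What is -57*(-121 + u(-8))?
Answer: 4902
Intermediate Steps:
u(k) = 3 - 4*k
-57*(-121 + u(-8)) = -57*(-121 + (3 - 4*(-8))) = -57*(-121 + (3 + 32)) = -57*(-121 + 35) = -57*(-86) = 4902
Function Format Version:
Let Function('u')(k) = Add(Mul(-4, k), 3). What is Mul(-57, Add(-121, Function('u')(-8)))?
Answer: 4902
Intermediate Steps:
Function('u')(k) = Add(3, Mul(-4, k))
Mul(-57, Add(-121, Function('u')(-8))) = Mul(-57, Add(-121, Add(3, Mul(-4, -8)))) = Mul(-57, Add(-121, Add(3, 32))) = Mul(-57, Add(-121, 35)) = Mul(-57, -86) = 4902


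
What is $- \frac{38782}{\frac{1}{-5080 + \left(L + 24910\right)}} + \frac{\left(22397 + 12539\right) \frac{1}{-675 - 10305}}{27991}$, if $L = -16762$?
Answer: $- \frac{9142107428005654}{76835295} \approx -1.1898 \cdot 10^{8}$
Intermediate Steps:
$- \frac{38782}{\frac{1}{-5080 + \left(L + 24910\right)}} + \frac{\left(22397 + 12539\right) \frac{1}{-675 - 10305}}{27991} = - \frac{38782}{\frac{1}{-5080 + \left(-16762 + 24910\right)}} + \frac{\left(22397 + 12539\right) \frac{1}{-675 - 10305}}{27991} = - \frac{38782}{\frac{1}{-5080 + 8148}} + \frac{34936}{-10980} \cdot \frac{1}{27991} = - \frac{38782}{\frac{1}{3068}} + 34936 \left(- \frac{1}{10980}\right) \frac{1}{27991} = - 38782 \frac{1}{\frac{1}{3068}} - \frac{8734}{76835295} = \left(-38782\right) 3068 - \frac{8734}{76835295} = -118983176 - \frac{8734}{76835295} = - \frac{9142107428005654}{76835295}$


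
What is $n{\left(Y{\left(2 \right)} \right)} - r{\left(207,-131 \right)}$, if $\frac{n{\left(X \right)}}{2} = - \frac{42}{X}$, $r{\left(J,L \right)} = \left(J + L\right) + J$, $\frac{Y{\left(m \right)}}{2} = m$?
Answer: $-304$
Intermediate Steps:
$Y{\left(m \right)} = 2 m$
$r{\left(J,L \right)} = L + 2 J$
$n{\left(X \right)} = - \frac{84}{X}$ ($n{\left(X \right)} = 2 \left(- \frac{42}{X}\right) = - \frac{84}{X}$)
$n{\left(Y{\left(2 \right)} \right)} - r{\left(207,-131 \right)} = - \frac{84}{2 \cdot 2} - \left(-131 + 2 \cdot 207\right) = - \frac{84}{4} - \left(-131 + 414\right) = \left(-84\right) \frac{1}{4} - 283 = -21 - 283 = -304$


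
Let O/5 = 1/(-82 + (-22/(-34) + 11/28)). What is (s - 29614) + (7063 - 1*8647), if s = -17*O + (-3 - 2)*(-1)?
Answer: -1202044181/38537 ≈ -31192.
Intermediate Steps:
O = -2380/38537 (O = 5/(-82 + (-22/(-34) + 11/28)) = 5/(-82 + (-22*(-1/34) + 11*(1/28))) = 5/(-82 + (11/17 + 11/28)) = 5/(-82 + 495/476) = 5/(-38537/476) = 5*(-476/38537) = -2380/38537 ≈ -0.061759)
s = 233145/38537 (s = -17*(-2380/38537) + (-3 - 2)*(-1) = 40460/38537 - 5*(-1) = 40460/38537 + 5 = 233145/38537 ≈ 6.0499)
(s - 29614) + (7063 - 1*8647) = (233145/38537 - 29614) + (7063 - 1*8647) = -1141001573/38537 + (7063 - 8647) = -1141001573/38537 - 1584 = -1202044181/38537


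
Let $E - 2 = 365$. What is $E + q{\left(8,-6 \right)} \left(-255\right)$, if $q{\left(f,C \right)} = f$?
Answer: $-1673$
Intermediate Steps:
$E = 367$ ($E = 2 + 365 = 367$)
$E + q{\left(8,-6 \right)} \left(-255\right) = 367 + 8 \left(-255\right) = 367 - 2040 = -1673$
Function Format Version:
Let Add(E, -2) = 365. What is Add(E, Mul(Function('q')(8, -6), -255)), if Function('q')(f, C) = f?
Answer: -1673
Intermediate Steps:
E = 367 (E = Add(2, 365) = 367)
Add(E, Mul(Function('q')(8, -6), -255)) = Add(367, Mul(8, -255)) = Add(367, -2040) = -1673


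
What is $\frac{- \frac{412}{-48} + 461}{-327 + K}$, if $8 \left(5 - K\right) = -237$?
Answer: $- \frac{11270}{7017} \approx -1.6061$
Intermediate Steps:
$K = \frac{277}{8}$ ($K = 5 - - \frac{237}{8} = 5 + \frac{237}{8} = \frac{277}{8} \approx 34.625$)
$\frac{- \frac{412}{-48} + 461}{-327 + K} = \frac{- \frac{412}{-48} + 461}{-327 + \frac{277}{8}} = \frac{\left(-412\right) \left(- \frac{1}{48}\right) + 461}{- \frac{2339}{8}} = \left(\frac{103}{12} + 461\right) \left(- \frac{8}{2339}\right) = \frac{5635}{12} \left(- \frac{8}{2339}\right) = - \frac{11270}{7017}$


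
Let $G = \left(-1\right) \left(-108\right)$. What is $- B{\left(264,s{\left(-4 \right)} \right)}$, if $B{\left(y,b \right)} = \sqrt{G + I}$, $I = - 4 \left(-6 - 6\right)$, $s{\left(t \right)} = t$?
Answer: $- 2 \sqrt{39} \approx -12.49$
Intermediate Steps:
$G = 108$
$I = 48$ ($I = \left(-4\right) \left(-12\right) = 48$)
$B{\left(y,b \right)} = 2 \sqrt{39}$ ($B{\left(y,b \right)} = \sqrt{108 + 48} = \sqrt{156} = 2 \sqrt{39}$)
$- B{\left(264,s{\left(-4 \right)} \right)} = - 2 \sqrt{39}$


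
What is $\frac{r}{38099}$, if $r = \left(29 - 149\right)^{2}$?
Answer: $\frac{14400}{38099} \approx 0.37796$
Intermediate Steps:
$r = 14400$ ($r = \left(-120\right)^{2} = 14400$)
$\frac{r}{38099} = \frac{14400}{38099}$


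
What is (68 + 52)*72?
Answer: 8640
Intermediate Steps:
(68 + 52)*72 = 120*72 = 8640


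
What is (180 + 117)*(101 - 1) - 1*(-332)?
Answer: 30032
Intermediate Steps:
(180 + 117)*(101 - 1) - 1*(-332) = 297*100 + 332 = 29700 + 332 = 30032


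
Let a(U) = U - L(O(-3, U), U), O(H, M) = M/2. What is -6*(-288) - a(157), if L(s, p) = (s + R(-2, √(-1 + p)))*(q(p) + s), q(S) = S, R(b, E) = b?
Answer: 78347/4 ≈ 19587.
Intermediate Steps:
O(H, M) = M/2 (O(H, M) = M*(½) = M/2)
L(s, p) = (-2 + s)*(p + s) (L(s, p) = (s - 2)*(p + s) = (-2 + s)*(p + s))
a(U) = 4*U - 3*U²/4 (a(U) = U - ((U/2)² - 2*U - U + U*(U/2)) = U - (U²/4 - 2*U - U + U²/2) = U - (-3*U + 3*U²/4) = U + (3*U - 3*U²/4) = 4*U - 3*U²/4)
-6*(-288) - a(157) = -6*(-288) - 157*(16 - 3*157)/4 = 1728 - 157*(16 - 471)/4 = 1728 - 157*(-455)/4 = 1728 - 1*(-71435/4) = 1728 + 71435/4 = 78347/4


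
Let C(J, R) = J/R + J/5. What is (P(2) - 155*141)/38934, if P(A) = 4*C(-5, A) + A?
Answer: -7289/12978 ≈ -0.56164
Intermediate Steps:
C(J, R) = J/5 + J/R (C(J, R) = J/R + J*(⅕) = J/R + J/5 = J/5 + J/R)
P(A) = -4 + A - 20/A (P(A) = 4*((⅕)*(-5) - 5/A) + A = 4*(-1 - 5/A) + A = (-4 - 20/A) + A = -4 + A - 20/A)
(P(2) - 155*141)/38934 = ((-4 + 2 - 20/2) - 155*141)/38934 = ((-4 + 2 - 20*½) - 21855)*(1/38934) = ((-4 + 2 - 10) - 21855)*(1/38934) = (-12 - 21855)*(1/38934) = -21867*1/38934 = -7289/12978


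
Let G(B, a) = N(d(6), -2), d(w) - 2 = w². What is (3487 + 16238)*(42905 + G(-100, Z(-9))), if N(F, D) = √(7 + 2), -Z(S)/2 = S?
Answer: 846360300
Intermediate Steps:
Z(S) = -2*S
d(w) = 2 + w²
N(F, D) = 3 (N(F, D) = √9 = 3)
G(B, a) = 3
(3487 + 16238)*(42905 + G(-100, Z(-9))) = (3487 + 16238)*(42905 + 3) = 19725*42908 = 846360300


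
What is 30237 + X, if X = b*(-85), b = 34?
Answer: 27347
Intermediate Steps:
X = -2890 (X = 34*(-85) = -2890)
30237 + X = 30237 - 2890 = 27347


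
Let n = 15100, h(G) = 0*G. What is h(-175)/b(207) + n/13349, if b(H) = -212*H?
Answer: 15100/13349 ≈ 1.1312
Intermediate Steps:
h(G) = 0
h(-175)/b(207) + n/13349 = 0/((-212*207)) + 15100/13349 = 0/(-43884) + 15100*(1/13349) = 0*(-1/43884) + 15100/13349 = 0 + 15100/13349 = 15100/13349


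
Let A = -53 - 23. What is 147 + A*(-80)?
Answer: 6227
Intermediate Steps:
A = -76
147 + A*(-80) = 147 - 76*(-80) = 147 + 6080 = 6227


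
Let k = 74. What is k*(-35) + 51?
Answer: -2539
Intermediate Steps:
k*(-35) + 51 = 74*(-35) + 51 = -2590 + 51 = -2539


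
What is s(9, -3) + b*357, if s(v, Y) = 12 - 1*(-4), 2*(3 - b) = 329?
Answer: -115279/2 ≈ -57640.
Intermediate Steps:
b = -323/2 (b = 3 - ½*329 = 3 - 329/2 = -323/2 ≈ -161.50)
s(v, Y) = 16 (s(v, Y) = 12 + 4 = 16)
s(9, -3) + b*357 = 16 - 323/2*357 = 16 - 115311/2 = -115279/2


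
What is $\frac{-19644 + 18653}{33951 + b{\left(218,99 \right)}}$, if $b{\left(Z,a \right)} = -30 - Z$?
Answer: $- \frac{991}{33703} \approx -0.029404$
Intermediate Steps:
$\frac{-19644 + 18653}{33951 + b{\left(218,99 \right)}} = \frac{-19644 + 18653}{33951 - 248} = - \frac{991}{33951 - 248} = - \frac{991}{33703}$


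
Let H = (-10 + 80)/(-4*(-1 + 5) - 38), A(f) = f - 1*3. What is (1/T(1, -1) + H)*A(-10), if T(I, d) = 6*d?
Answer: 1027/54 ≈ 19.019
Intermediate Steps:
A(f) = -3 + f (A(f) = f - 3 = -3 + f)
H = -35/27 (H = 70/(-4*4 - 38) = 70/(-16 - 38) = 70/(-54) = 70*(-1/54) = -35/27 ≈ -1.2963)
(1/T(1, -1) + H)*A(-10) = (1/(6*(-1)) - 35/27)*(-3 - 10) = (1/(-6) - 35/27)*(-13) = (-⅙ - 35/27)*(-13) = -79/54*(-13) = 1027/54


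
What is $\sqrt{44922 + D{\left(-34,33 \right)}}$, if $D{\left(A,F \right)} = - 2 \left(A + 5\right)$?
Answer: $2 \sqrt{11245} \approx 212.08$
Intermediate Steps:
$D{\left(A,F \right)} = -10 - 2 A$ ($D{\left(A,F \right)} = - 2 \left(5 + A\right) = -10 - 2 A$)
$\sqrt{44922 + D{\left(-34,33 \right)}} = \sqrt{44922 - -58} = \sqrt{44922 + \left(-10 + 68\right)} = \sqrt{44922 + 58} = \sqrt{44980} = 2 \sqrt{11245}$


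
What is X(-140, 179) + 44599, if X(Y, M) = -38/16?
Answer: 356773/8 ≈ 44597.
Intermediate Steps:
X(Y, M) = -19/8 (X(Y, M) = -38*1/16 = -19/8)
X(-140, 179) + 44599 = -19/8 + 44599 = 356773/8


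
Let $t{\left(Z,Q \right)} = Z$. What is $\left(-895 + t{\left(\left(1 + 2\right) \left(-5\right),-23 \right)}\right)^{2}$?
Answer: $828100$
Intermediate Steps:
$\left(-895 + t{\left(\left(1 + 2\right) \left(-5\right),-23 \right)}\right)^{2} = \left(-895 + \left(1 + 2\right) \left(-5\right)\right)^{2} = \left(-895 + 3 \left(-5\right)\right)^{2} = \left(-895 - 15\right)^{2} = \left(-910\right)^{2} = 828100$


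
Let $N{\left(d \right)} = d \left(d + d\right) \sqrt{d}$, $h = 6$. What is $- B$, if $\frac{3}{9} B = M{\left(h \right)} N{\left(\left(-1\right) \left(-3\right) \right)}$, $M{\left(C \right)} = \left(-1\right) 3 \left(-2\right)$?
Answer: $- 324 \sqrt{3} \approx -561.18$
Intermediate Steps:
$M{\left(C \right)} = 6$ ($M{\left(C \right)} = \left(-3\right) \left(-2\right) = 6$)
$N{\left(d \right)} = 2 d^{\frac{5}{2}}$ ($N{\left(d \right)} = d 2 d \sqrt{d} = 2 d^{2} \sqrt{d} = 2 d^{\frac{5}{2}}$)
$B = 324 \sqrt{3}$ ($B = 3 \cdot 6 \cdot 2 \left(\left(-1\right) \left(-3\right)\right)^{\frac{5}{2}} = 3 \cdot 6 \cdot 2 \cdot 3^{\frac{5}{2}} = 3 \cdot 6 \cdot 2 \cdot 9 \sqrt{3} = 3 \cdot 6 \cdot 18 \sqrt{3} = 3 \cdot 108 \sqrt{3} = 324 \sqrt{3} \approx 561.18$)
$- B = - 324 \sqrt{3}$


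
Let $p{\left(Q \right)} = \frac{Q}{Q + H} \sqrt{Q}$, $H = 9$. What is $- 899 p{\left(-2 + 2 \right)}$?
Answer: $0$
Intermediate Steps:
$p{\left(Q \right)} = \frac{Q^{\frac{3}{2}}}{9 + Q}$ ($p{\left(Q \right)} = \frac{Q}{Q + 9} \sqrt{Q} = \frac{Q}{9 + Q} \sqrt{Q} = \frac{Q^{\frac{3}{2}}}{9 + Q}$)
$- 899 p{\left(-2 + 2 \right)} = - 899 \frac{\left(-2 + 2\right)^{\frac{3}{2}}}{9 + \left(-2 + 2\right)} = - 899 \frac{0^{\frac{3}{2}}}{9 + 0} = - 899 \cdot \frac{0}{9} = - 899 \cdot 0 \cdot \frac{1}{9} = \left(-899\right) 0 = 0$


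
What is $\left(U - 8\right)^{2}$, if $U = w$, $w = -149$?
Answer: $24649$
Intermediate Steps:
$U = -149$
$\left(U - 8\right)^{2} = \left(-149 - 8\right)^{2} = \left(-157\right)^{2} = 24649$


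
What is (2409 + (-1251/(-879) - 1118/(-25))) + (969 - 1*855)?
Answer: 18818974/7325 ≈ 2569.1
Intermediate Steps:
(2409 + (-1251/(-879) - 1118/(-25))) + (969 - 1*855) = (2409 + (-1251*(-1/879) - 1118*(-1/25))) + (969 - 855) = (2409 + (417/293 + 1118/25)) + 114 = (2409 + 337999/7325) + 114 = 17983924/7325 + 114 = 18818974/7325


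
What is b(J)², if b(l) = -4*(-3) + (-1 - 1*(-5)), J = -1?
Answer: 256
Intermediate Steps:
b(l) = 16 (b(l) = 12 + (-1 + 5) = 12 + 4 = 16)
b(J)² = 16² = 256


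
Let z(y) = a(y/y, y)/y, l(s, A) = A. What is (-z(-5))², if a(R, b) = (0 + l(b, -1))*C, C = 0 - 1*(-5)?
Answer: 1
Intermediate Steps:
C = 5 (C = 0 + 5 = 5)
a(R, b) = -5 (a(R, b) = (0 - 1)*5 = -1*5 = -5)
z(y) = -5/y
(-z(-5))² = (-(-5)/(-5))² = (-(-5)*(-1)/5)² = (-1*1)² = (-1)² = 1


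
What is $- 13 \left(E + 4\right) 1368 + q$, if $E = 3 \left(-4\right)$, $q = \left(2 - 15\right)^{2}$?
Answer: $142441$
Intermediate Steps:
$q = 169$ ($q = \left(2 - 15\right)^{2} = \left(-13\right)^{2} = 169$)
$E = -12$
$- 13 \left(E + 4\right) 1368 + q = - 13 \left(-12 + 4\right) 1368 + 169 = \left(-13\right) \left(-8\right) 1368 + 169 = 104 \cdot 1368 + 169 = 142272 + 169 = 142441$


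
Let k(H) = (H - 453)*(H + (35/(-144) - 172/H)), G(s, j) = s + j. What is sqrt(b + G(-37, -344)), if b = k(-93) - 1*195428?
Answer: 425*I*sqrt(111786)/372 ≈ 381.98*I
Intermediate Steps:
G(s, j) = j + s
k(H) = (-453 + H)*(-35/144 + H - 172/H) (k(H) = (-453 + H)*(H + (35*(-1/144) - 172/H)) = (-453 + H)*(H + (-35/144 - 172/H)) = (-453 + H)*(-35/144 + H - 172/H))
b = -108272161/744 (b = (-2971/48 + (-93)**2 + 77916/(-93) - 65267/144*(-93)) - 1*195428 = (-2971/48 + 8649 + 77916*(-1/93) + 2023277/48) - 195428 = (-2971/48 + 8649 - 25972/31 + 2023277/48) - 195428 = 37126271/744 - 195428 = -108272161/744 ≈ -1.4553e+5)
sqrt(b + G(-37, -344)) = sqrt(-108272161/744 + (-344 - 37)) = sqrt(-108272161/744 - 381) = sqrt(-108555625/744) = 425*I*sqrt(111786)/372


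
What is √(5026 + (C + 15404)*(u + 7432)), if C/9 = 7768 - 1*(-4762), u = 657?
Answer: 4*√64800282 ≈ 32199.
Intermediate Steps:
C = 112770 (C = 9*(7768 - 1*(-4762)) = 9*(7768 + 4762) = 9*12530 = 112770)
√(5026 + (C + 15404)*(u + 7432)) = √(5026 + (112770 + 15404)*(657 + 7432)) = √(5026 + 128174*8089) = √(5026 + 1036799486) = √1036804512 = 4*√64800282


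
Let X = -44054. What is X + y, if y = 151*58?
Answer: -35296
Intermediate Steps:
y = 8758
X + y = -44054 + 8758 = -35296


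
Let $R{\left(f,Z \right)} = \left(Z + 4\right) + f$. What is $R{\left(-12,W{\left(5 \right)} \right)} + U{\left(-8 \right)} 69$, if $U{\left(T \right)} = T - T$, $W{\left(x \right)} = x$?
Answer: $-3$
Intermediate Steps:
$R{\left(f,Z \right)} = 4 + Z + f$ ($R{\left(f,Z \right)} = \left(4 + Z\right) + f = 4 + Z + f$)
$U{\left(T \right)} = 0$
$R{\left(-12,W{\left(5 \right)} \right)} + U{\left(-8 \right)} 69 = \left(4 + 5 - 12\right) + 0 \cdot 69 = -3 + 0 = -3$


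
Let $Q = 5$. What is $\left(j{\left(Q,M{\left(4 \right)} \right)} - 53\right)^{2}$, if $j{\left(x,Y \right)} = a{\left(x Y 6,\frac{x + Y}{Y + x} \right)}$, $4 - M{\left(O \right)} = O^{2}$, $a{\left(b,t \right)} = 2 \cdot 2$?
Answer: $2401$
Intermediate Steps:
$a{\left(b,t \right)} = 4$
$M{\left(O \right)} = 4 - O^{2}$
$j{\left(x,Y \right)} = 4$
$\left(j{\left(Q,M{\left(4 \right)} \right)} - 53\right)^{2} = \left(4 - 53\right)^{2} = \left(-49\right)^{2} = 2401$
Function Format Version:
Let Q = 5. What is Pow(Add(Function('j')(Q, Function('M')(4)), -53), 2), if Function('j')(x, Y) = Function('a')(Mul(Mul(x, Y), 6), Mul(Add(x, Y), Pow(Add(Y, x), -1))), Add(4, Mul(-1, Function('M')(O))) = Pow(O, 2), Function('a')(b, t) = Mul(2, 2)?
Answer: 2401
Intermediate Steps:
Function('a')(b, t) = 4
Function('M')(O) = Add(4, Mul(-1, Pow(O, 2)))
Function('j')(x, Y) = 4
Pow(Add(Function('j')(Q, Function('M')(4)), -53), 2) = Pow(Add(4, -53), 2) = Pow(-49, 2) = 2401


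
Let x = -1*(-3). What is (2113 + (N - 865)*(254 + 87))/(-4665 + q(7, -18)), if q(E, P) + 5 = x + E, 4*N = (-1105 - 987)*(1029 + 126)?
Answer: 206279017/4660 ≈ 44266.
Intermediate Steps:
x = 3
N = -604065 (N = ((-1105 - 987)*(1029 + 126))/4 = (-2092*1155)/4 = (1/4)*(-2416260) = -604065)
q(E, P) = -2 + E (q(E, P) = -5 + (3 + E) = -2 + E)
(2113 + (N - 865)*(254 + 87))/(-4665 + q(7, -18)) = (2113 + (-604065 - 865)*(254 + 87))/(-4665 + (-2 + 7)) = (2113 - 604930*341)/(-4665 + 5) = (2113 - 206281130)/(-4660) = -206279017*(-1/4660) = 206279017/4660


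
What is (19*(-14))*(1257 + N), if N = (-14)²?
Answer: -386498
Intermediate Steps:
N = 196
(19*(-14))*(1257 + N) = (19*(-14))*(1257 + 196) = -266*1453 = -386498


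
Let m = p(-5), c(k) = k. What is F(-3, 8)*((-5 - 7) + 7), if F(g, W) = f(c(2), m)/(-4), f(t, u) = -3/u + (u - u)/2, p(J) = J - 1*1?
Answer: 5/8 ≈ 0.62500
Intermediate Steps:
p(J) = -1 + J (p(J) = J - 1 = -1 + J)
m = -6 (m = -1 - 5 = -6)
f(t, u) = -3/u (f(t, u) = -3/u + 0*(½) = -3/u + 0 = -3/u)
F(g, W) = -⅛ (F(g, W) = -3/(-6)/(-4) = -3*(-⅙)*(-¼) = (½)*(-¼) = -⅛)
F(-3, 8)*((-5 - 7) + 7) = -((-5 - 7) + 7)/8 = -(-12 + 7)/8 = -⅛*(-5) = 5/8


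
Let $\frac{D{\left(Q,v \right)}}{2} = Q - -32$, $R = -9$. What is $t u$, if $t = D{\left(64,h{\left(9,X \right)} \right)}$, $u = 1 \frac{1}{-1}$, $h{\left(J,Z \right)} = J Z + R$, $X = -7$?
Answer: $-192$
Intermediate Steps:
$h{\left(J,Z \right)} = -9 + J Z$ ($h{\left(J,Z \right)} = J Z - 9 = -9 + J Z$)
$D{\left(Q,v \right)} = 64 + 2 Q$ ($D{\left(Q,v \right)} = 2 \left(Q - -32\right) = 2 \left(Q + 32\right) = 2 \left(32 + Q\right) = 64 + 2 Q$)
$u = -1$ ($u = 1 \left(-1\right) = -1$)
$t = 192$ ($t = 64 + 2 \cdot 64 = 64 + 128 = 192$)
$t u = 192 \left(-1\right) = -192$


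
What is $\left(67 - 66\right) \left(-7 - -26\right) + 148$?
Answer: $167$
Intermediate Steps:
$\left(67 - 66\right) \left(-7 - -26\right) + 148 = 1 \left(-7 + 26\right) + 148 = 1 \cdot 19 + 148 = 19 + 148 = 167$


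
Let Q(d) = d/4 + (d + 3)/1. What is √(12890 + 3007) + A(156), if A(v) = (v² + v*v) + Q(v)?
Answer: 48870 + √15897 ≈ 48996.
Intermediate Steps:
Q(d) = 3 + 5*d/4 (Q(d) = d*(¼) + (3 + d)*1 = d/4 + (3 + d) = 3 + 5*d/4)
A(v) = 3 + 2*v² + 5*v/4 (A(v) = (v² + v*v) + (3 + 5*v/4) = (v² + v²) + (3 + 5*v/4) = 2*v² + (3 + 5*v/4) = 3 + 2*v² + 5*v/4)
√(12890 + 3007) + A(156) = √(12890 + 3007) + (3 + 2*156² + (5/4)*156) = √15897 + (3 + 2*24336 + 195) = √15897 + (3 + 48672 + 195) = √15897 + 48870 = 48870 + √15897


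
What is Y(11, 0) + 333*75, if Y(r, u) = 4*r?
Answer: 25019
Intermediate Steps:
Y(11, 0) + 333*75 = 4*11 + 333*75 = 44 + 24975 = 25019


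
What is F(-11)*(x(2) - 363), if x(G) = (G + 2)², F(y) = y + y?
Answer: 7634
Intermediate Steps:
F(y) = 2*y
x(G) = (2 + G)²
F(-11)*(x(2) - 363) = (2*(-11))*((2 + 2)² - 363) = -22*(4² - 363) = -22*(16 - 363) = -22*(-347) = 7634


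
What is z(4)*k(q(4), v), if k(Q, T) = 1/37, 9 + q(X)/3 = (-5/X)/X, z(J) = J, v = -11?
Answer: 4/37 ≈ 0.10811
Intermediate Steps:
q(X) = -27 - 15/X² (q(X) = -27 + 3*((-5/X)/X) = -27 + 3*(-5/X²) = -27 - 15/X²)
k(Q, T) = 1/37
z(4)*k(q(4), v) = 4*(1/37) = 4/37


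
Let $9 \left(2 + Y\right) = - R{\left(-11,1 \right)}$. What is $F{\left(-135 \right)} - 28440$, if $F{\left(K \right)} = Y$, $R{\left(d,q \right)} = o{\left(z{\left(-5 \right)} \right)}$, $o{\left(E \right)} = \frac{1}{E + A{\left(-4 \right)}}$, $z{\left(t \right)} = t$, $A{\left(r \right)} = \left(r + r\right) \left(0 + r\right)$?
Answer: $- \frac{6911407}{243} \approx -28442.0$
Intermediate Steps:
$A{\left(r \right)} = 2 r^{2}$ ($A{\left(r \right)} = 2 r r = 2 r^{2}$)
$o{\left(E \right)} = \frac{1}{32 + E}$ ($o{\left(E \right)} = \frac{1}{E + 2 \left(-4\right)^{2}} = \frac{1}{E + 2 \cdot 16} = \frac{1}{E + 32} = \frac{1}{32 + E}$)
$R{\left(d,q \right)} = \frac{1}{27}$ ($R{\left(d,q \right)} = \frac{1}{32 - 5} = \frac{1}{27}$)
$Y = - \frac{487}{243}$ ($Y = -2 + \frac{\left(-1\right) \frac{1}{27}}{9} = -2 + \frac{1}{9} \left(- \frac{1}{27}\right) = -2 - \frac{1}{243} = - \frac{487}{243} \approx -2.0041$)
$F{\left(K \right)} = - \frac{487}{243}$
$F{\left(-135 \right)} - 28440 = - \frac{487}{243} - 28440 = - \frac{6911407}{243}$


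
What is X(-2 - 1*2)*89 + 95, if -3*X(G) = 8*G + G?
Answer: 1163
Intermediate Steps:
X(G) = -3*G (X(G) = -(8*G + G)/3 = -3*G)
X(-2 - 1*2)*89 + 95 = -3*(-2 - 1*2)*89 + 95 = -3*(-2 - 2)*89 + 95 = -3*(-4)*89 + 95 = 12*89 + 95 = 1068 + 95 = 1163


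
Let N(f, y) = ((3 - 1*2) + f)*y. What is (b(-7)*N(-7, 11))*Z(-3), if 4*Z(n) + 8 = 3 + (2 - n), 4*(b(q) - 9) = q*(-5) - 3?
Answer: 0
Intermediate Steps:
b(q) = 33/4 - 5*q/4 (b(q) = 9 + (q*(-5) - 3)/4 = 9 + (-5*q - 3)/4 = 9 + (-3 - 5*q)/4 = 9 + (-3/4 - 5*q/4) = 33/4 - 5*q/4)
Z(n) = -3/4 - n/4 (Z(n) = -2 + (3 + (2 - n))/4 = -2 + (5 - n)/4 = -2 + (5/4 - n/4) = -3/4 - n/4)
N(f, y) = y*(1 + f) (N(f, y) = ((3 - 2) + f)*y = (1 + f)*y = y*(1 + f))
(b(-7)*N(-7, 11))*Z(-3) = ((33/4 - 5/4*(-7))*(11*(1 - 7)))*(-3/4 - 1/4*(-3)) = ((33/4 + 35/4)*(11*(-6)))*(-3/4 + 3/4) = (17*(-66))*0 = -1122*0 = 0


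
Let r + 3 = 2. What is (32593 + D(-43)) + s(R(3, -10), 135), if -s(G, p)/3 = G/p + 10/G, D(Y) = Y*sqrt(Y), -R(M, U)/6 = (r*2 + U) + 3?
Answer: 1466606/45 - 43*I*sqrt(43) ≈ 32591.0 - 281.97*I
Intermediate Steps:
r = -1 (r = -3 + 2 = -1)
R(M, U) = -6 - 6*U (R(M, U) = -6*((-1*2 + U) + 3) = -6*((-2 + U) + 3) = -6*(1 + U) = -6 - 6*U)
D(Y) = Y**(3/2)
s(G, p) = -30/G - 3*G/p (s(G, p) = -3*(G/p + 10/G) = -3*(10/G + G/p) = -30/G - 3*G/p)
(32593 + D(-43)) + s(R(3, -10), 135) = (32593 + (-43)**(3/2)) + (-30/(-6 - 6*(-10)) - 3*(-6 - 6*(-10))/135) = (32593 - 43*I*sqrt(43)) + (-30/(-6 + 60) - 3*(-6 + 60)*1/135) = (32593 - 43*I*sqrt(43)) + (-30/54 - 3*54*1/135) = (32593 - 43*I*sqrt(43)) + (-30*1/54 - 6/5) = (32593 - 43*I*sqrt(43)) + (-5/9 - 6/5) = (32593 - 43*I*sqrt(43)) - 79/45 = 1466606/45 - 43*I*sqrt(43)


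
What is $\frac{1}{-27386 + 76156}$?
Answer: $\frac{1}{48770} \approx 2.0504 \cdot 10^{-5}$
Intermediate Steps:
$\frac{1}{-27386 + 76156} = \frac{1}{48770}$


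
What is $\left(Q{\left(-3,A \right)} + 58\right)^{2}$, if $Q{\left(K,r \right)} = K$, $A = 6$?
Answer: $3025$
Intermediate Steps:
$\left(Q{\left(-3,A \right)} + 58\right)^{2} = \left(-3 + 58\right)^{2} = 55^{2} = 3025$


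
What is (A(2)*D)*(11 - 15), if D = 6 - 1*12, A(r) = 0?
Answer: 0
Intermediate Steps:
D = -6 (D = 6 - 12 = -6)
(A(2)*D)*(11 - 15) = (0*(-6))*(11 - 15) = 0*(-4) = 0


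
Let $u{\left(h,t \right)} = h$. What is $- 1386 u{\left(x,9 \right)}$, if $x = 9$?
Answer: $-12474$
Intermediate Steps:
$- 1386 u{\left(x,9 \right)} = \left(-1386\right) 9 = -12474$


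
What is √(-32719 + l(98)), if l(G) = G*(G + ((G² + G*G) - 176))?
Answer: 9*√22741 ≈ 1357.2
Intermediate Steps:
l(G) = G*(-176 + G + 2*G²) (l(G) = G*(G + ((G² + G²) - 176)) = G*(G + (2*G² - 176)) = G*(G + (-176 + 2*G²)) = G*(-176 + G + 2*G²))
√(-32719 + l(98)) = √(-32719 + 98*(-176 + 98 + 2*98²)) = √(-32719 + 98*(-176 + 98 + 2*9604)) = √(-32719 + 98*(-176 + 98 + 19208)) = √(-32719 + 98*19130) = √(-32719 + 1874740) = √1842021 = 9*√22741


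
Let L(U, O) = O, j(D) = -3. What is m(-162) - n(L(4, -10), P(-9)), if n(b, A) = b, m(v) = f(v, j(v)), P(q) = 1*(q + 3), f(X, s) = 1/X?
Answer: 1619/162 ≈ 9.9938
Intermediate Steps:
f(X, s) = 1/X
P(q) = 3 + q (P(q) = 1*(3 + q) = 3 + q)
m(v) = 1/v
m(-162) - n(L(4, -10), P(-9)) = 1/(-162) - 1*(-10) = -1/162 + 10 = 1619/162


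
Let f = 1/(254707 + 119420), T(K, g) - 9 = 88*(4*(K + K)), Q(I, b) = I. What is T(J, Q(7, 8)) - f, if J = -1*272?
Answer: -71637463834/374127 ≈ -1.9148e+5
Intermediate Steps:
J = -272
T(K, g) = 9 + 704*K (T(K, g) = 9 + 88*(4*(K + K)) = 9 + 88*(4*(2*K)) = 9 + 88*(8*K) = 9 + 704*K)
f = 1/374127 ≈ 2.6729e-6
T(J, Q(7, 8)) - f = (9 + 704*(-272)) - 1*1/374127 = (9 - 191488) - 1/374127 = -191479 - 1/374127 = -71637463834/374127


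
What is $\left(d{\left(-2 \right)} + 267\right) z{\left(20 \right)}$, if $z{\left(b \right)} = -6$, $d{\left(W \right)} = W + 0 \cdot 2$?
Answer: $-1590$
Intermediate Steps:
$d{\left(W \right)} = W$ ($d{\left(W \right)} = W + 0 = W$)
$\left(d{\left(-2 \right)} + 267\right) z{\left(20 \right)} = \left(-2 + 267\right) \left(-6\right) = 265 \left(-6\right) = -1590$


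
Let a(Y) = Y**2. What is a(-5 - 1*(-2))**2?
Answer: 81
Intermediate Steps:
a(-5 - 1*(-2))**2 = ((-5 - 1*(-2))**2)**2 = ((-5 + 2)**2)**2 = ((-3)**2)**2 = 9**2 = 81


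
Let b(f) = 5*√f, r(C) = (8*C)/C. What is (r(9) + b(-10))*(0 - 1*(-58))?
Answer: 464 + 290*I*√10 ≈ 464.0 + 917.06*I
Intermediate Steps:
r(C) = 8
(r(9) + b(-10))*(0 - 1*(-58)) = (8 + 5*√(-10))*(0 - 1*(-58)) = (8 + 5*(I*√10))*(0 + 58) = (8 + 5*I*√10)*58 = 464 + 290*I*√10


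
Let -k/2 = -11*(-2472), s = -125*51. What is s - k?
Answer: 48009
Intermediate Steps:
s = -6375
k = -54384 (k = -(-22)*(-2472) = -2*27192 = -54384)
s - k = -6375 - 1*(-54384) = -6375 + 54384 = 48009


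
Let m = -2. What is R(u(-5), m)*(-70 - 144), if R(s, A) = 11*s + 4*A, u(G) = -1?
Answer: 4066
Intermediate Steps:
R(s, A) = 4*A + 11*s
R(u(-5), m)*(-70 - 144) = (4*(-2) + 11*(-1))*(-70 - 144) = (-8 - 11)*(-214) = -19*(-214) = 4066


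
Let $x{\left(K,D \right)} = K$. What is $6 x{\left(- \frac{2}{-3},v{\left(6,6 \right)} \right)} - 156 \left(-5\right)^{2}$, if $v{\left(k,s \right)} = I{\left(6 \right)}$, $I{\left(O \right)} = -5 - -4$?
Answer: $-3896$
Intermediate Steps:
$I{\left(O \right)} = -1$ ($I{\left(O \right)} = -5 + 4 = -1$)
$v{\left(k,s \right)} = -1$
$6 x{\left(- \frac{2}{-3},v{\left(6,6 \right)} \right)} - 156 \left(-5\right)^{2} = 6 \left(- \frac{2}{-3}\right) - 156 \left(-5\right)^{2} = 6 \left(\left(-2\right) \left(- \frac{1}{3}\right)\right) - 3900 = 6 \cdot \frac{2}{3} - 3900 = 4 - 3900 = -3896$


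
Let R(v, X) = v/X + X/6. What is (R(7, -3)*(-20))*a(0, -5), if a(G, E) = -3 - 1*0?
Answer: -170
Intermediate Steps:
a(G, E) = -3 (a(G, E) = -3 + 0 = -3)
R(v, X) = X/6 + v/X (R(v, X) = v/X + X*(⅙) = v/X + X/6 = X/6 + v/X)
(R(7, -3)*(-20))*a(0, -5) = (((⅙)*(-3) + 7/(-3))*(-20))*(-3) = ((-½ + 7*(-⅓))*(-20))*(-3) = ((-½ - 7/3)*(-20))*(-3) = -17/6*(-20)*(-3) = (170/3)*(-3) = -170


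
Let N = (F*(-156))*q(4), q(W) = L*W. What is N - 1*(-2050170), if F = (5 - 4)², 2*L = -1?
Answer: 2050482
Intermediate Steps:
L = -½ (L = (½)*(-1) = -½ ≈ -0.50000)
q(W) = -W/2
F = 1 (F = 1² = 1)
N = 312 (N = (1*(-156))*(-½*4) = -156*(-2) = 312)
N - 1*(-2050170) = 312 - 1*(-2050170) = 312 + 2050170 = 2050482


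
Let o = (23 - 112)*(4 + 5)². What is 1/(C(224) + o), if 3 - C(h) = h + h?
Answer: -1/7654 ≈ -0.00013065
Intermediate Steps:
C(h) = 3 - 2*h (C(h) = 3 - (h + h) = 3 - 2*h)
o = -7209 (o = -89*9² = -89*81 = -7209)
1/(C(224) + o) = 1/((3 - 2*224) - 7209) = 1/((3 - 448) - 7209) = 1/(-445 - 7209) = 1/(-7654) = -1/7654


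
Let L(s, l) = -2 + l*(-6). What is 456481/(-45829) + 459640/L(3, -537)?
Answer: 139964091/1054067 ≈ 132.78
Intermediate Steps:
L(s, l) = -2 - 6*l
456481/(-45829) + 459640/L(3, -537) = 456481/(-45829) + 459640/(-2 - 6*(-537)) = 456481*(-1/45829) + 459640/(-2 + 3222) = -456481/45829 + 459640/3220 = -456481/45829 + 459640*(1/3220) = -456481/45829 + 22982/161 = 139964091/1054067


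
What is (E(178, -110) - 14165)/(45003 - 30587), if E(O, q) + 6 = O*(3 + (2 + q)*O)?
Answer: -3435509/14416 ≈ -238.31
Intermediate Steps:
E(O, q) = -6 + O*(3 + O*(2 + q)) (E(O, q) = -6 + O*(3 + (2 + q)*O) = -6 + O*(3 + O*(2 + q)))
(E(178, -110) - 14165)/(45003 - 30587) = ((-6 + 2*178² + 3*178 - 110*178²) - 14165)/(45003 - 30587) = ((-6 + 2*31684 + 534 - 110*31684) - 14165)/14416 = ((-6 + 63368 + 534 - 3485240) - 14165)*(1/14416) = (-3421344 - 14165)*(1/14416) = -3435509*1/14416 = -3435509/14416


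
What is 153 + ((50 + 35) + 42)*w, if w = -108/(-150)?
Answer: 6111/25 ≈ 244.44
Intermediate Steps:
w = 18/25 (w = -108*(-1/150) = 18/25 ≈ 0.72000)
153 + ((50 + 35) + 42)*w = 153 + ((50 + 35) + 42)*(18/25) = 153 + (85 + 42)*(18/25) = 153 + 127*(18/25) = 153 + 2286/25 = 6111/25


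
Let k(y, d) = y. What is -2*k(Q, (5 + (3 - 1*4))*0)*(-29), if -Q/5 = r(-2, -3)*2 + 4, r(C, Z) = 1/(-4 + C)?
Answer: -3190/3 ≈ -1063.3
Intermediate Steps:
Q = -55/3 (Q = -5*(2/(-4 - 2) + 4) = -5*(2/(-6) + 4) = -5*(-1/6*2 + 4) = -5*(-1/3 + 4) = -5*11/3 = -55/3 ≈ -18.333)
-2*k(Q, (5 + (3 - 1*4))*0)*(-29) = -2*(-55/3)*(-29) = (110/3)*(-29) = -3190/3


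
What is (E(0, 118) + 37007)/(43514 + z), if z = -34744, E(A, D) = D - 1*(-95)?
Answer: 3722/877 ≈ 4.2440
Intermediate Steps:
E(A, D) = 95 + D (E(A, D) = D + 95 = 95 + D)
(E(0, 118) + 37007)/(43514 + z) = ((95 + 118) + 37007)/(43514 - 34744) = (213 + 37007)/8770 = 37220*(1/8770) = 3722/877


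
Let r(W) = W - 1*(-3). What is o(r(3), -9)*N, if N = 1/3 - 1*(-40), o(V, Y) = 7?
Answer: 847/3 ≈ 282.33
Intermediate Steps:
r(W) = 3 + W (r(W) = W + 3 = 3 + W)
N = 121/3 (N = ⅓ + 40 = 121/3 ≈ 40.333)
o(r(3), -9)*N = 7*(121/3) = 847/3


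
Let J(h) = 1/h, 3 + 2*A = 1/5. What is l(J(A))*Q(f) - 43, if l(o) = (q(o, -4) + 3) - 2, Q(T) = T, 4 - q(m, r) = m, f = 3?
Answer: -181/7 ≈ -25.857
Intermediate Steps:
A = -7/5 (A = -3/2 + (½)/5 = -3/2 + (½)*(⅕) = -3/2 + ⅒ = -7/5 ≈ -1.4000)
q(m, r) = 4 - m
J(h) = 1/h
l(o) = 5 - o (l(o) = ((4 - o) + 3) - 2 = (7 - o) - 2 = 5 - o)
l(J(A))*Q(f) - 43 = (5 - 1/(-7/5))*3 - 43 = (5 - 1*(-5/7))*3 - 43 = (5 + 5/7)*3 - 43 = (40/7)*3 - 43 = 120/7 - 43 = -181/7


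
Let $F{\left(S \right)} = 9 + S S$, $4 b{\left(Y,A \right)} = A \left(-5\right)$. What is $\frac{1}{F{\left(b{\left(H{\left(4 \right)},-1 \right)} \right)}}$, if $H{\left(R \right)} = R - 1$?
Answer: $\frac{16}{169} \approx 0.094675$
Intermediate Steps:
$H{\left(R \right)} = -1 + R$
$b{\left(Y,A \right)} = - \frac{5 A}{4}$ ($b{\left(Y,A \right)} = \frac{A \left(-5\right)}{4} = \frac{\left(-5\right) A}{4} = - \frac{5 A}{4}$)
$F{\left(S \right)} = 9 + S^{2}$
$\frac{1}{F{\left(b{\left(H{\left(4 \right)},-1 \right)} \right)}} = \frac{1}{9 + \left(\left(- \frac{5}{4}\right) \left(-1\right)\right)^{2}} = \frac{1}{9 + \left(\frac{5}{4}\right)^{2}} = \frac{1}{9 + \frac{25}{16}} = \frac{1}{\frac{169}{16}} = \frac{16}{169}$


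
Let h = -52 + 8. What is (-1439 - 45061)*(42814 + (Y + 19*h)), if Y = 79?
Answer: -1955650500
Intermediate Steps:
h = -44
(-1439 - 45061)*(42814 + (Y + 19*h)) = (-1439 - 45061)*(42814 + (79 + 19*(-44))) = -46500*(42814 + (79 - 836)) = -46500*(42814 - 757) = -46500*42057 = -1955650500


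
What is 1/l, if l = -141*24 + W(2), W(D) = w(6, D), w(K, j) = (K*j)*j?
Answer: -1/3360 ≈ -0.00029762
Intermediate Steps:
w(K, j) = K*j²
W(D) = 6*D²
l = -3360 (l = -141*24 + 6*2² = -3384 + 6*4 = -3384 + 24 = -3360)
1/l = 1/(-3360) = -1/3360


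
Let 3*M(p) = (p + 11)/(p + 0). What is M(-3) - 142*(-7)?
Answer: 8938/9 ≈ 993.11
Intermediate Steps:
M(p) = (11 + p)/(3*p) (M(p) = ((p + 11)/(p + 0))/3 = ((11 + p)/p)/3 = (11 + p)/(3*p))
M(-3) - 142*(-7) = (⅓)*(11 - 3)/(-3) - 142*(-7) = (⅓)*(-⅓)*8 + 994 = -8/9 + 994 = 8938/9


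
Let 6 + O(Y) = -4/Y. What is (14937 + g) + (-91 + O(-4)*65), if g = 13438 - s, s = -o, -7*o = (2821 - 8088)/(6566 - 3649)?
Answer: 570900088/20419 ≈ 27959.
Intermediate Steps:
o = 5267/20419 (o = -(2821 - 8088)/(7*(6566 - 3649)) = -(-5267)/(7*2917) = -1/7*(-5267/2917) = 5267/20419 ≈ 0.25795)
O(Y) = -6 - 4/Y
s = -5267/20419 (s = -1*5267/20419 = -5267/20419 ≈ -0.25795)
g = 274395789/20419 (g = 13438 - 1*(-5267/20419) = 13438 + 5267/20419 = 274395789/20419 ≈ 13438.)
(14937 + g) + (-91 + O(-4)*65) = (14937 + 274395789/20419) + (-91 + (-6 - 4/(-4))*65) = 579394392/20419 + (-91 + (-6 - 4*(-1/4))*65) = 579394392/20419 + (-91 + (-6 + 1)*65) = 579394392/20419 + (-91 - 5*65) = 579394392/20419 + (-91 - 325) = 579394392/20419 - 416 = 570900088/20419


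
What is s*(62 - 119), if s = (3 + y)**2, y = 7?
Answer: -5700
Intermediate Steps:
s = 100 (s = (3 + 7)**2 = 10**2 = 100)
s*(62 - 119) = 100*(62 - 119) = 100*(-57) = -5700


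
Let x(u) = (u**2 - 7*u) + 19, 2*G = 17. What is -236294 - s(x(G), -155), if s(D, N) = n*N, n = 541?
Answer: -152439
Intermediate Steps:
G = 17/2 (G = (1/2)*17 = 17/2 ≈ 8.5000)
x(u) = 19 + u**2 - 7*u
s(D, N) = 541*N
-236294 - s(x(G), -155) = -236294 - 541*(-155) = -236294 - 1*(-83855) = -236294 + 83855 = -152439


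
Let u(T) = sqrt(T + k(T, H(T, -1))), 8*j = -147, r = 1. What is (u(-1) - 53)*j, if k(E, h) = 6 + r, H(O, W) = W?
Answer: 7791/8 - 147*sqrt(6)/8 ≈ 928.87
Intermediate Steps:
j = -147/8 (j = (1/8)*(-147) = -147/8 ≈ -18.375)
k(E, h) = 7 (k(E, h) = 6 + 1 = 7)
u(T) = sqrt(7 + T) (u(T) = sqrt(T + 7) = sqrt(7 + T))
(u(-1) - 53)*j = (sqrt(7 - 1) - 53)*(-147/8) = (sqrt(6) - 53)*(-147/8) = (-53 + sqrt(6))*(-147/8) = 7791/8 - 147*sqrt(6)/8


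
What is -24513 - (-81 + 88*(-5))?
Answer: -23992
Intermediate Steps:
-24513 - (-81 + 88*(-5)) = -24513 - (-81 - 440) = -24513 - 1*(-521) = -24513 + 521 = -23992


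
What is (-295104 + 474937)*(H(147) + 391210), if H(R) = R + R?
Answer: 70405338832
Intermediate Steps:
H(R) = 2*R
(-295104 + 474937)*(H(147) + 391210) = (-295104 + 474937)*(2*147 + 391210) = 179833*(294 + 391210) = 179833*391504 = 70405338832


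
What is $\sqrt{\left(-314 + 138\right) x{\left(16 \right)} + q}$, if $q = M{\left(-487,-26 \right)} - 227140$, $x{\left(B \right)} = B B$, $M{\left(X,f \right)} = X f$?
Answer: $i \sqrt{259534} \approx 509.44 i$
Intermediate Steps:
$x{\left(B \right)} = B^{2}$
$q = -214478$ ($q = \left(-487\right) \left(-26\right) - 227140 = 12662 - 227140 = -214478$)
$\sqrt{\left(-314 + 138\right) x{\left(16 \right)} + q} = \sqrt{\left(-314 + 138\right) 16^{2} - 214478} = \sqrt{\left(-176\right) 256 - 214478} = \sqrt{-45056 - 214478} = \sqrt{-259534} = i \sqrt{259534}$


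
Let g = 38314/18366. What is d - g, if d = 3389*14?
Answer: 435677461/9183 ≈ 47444.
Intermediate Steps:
d = 47446
g = 19157/9183 (g = 38314*(1/18366) = 19157/9183 ≈ 2.0861)
d - g = 47446 - 1*19157/9183 = 47446 - 19157/9183 = 435677461/9183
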